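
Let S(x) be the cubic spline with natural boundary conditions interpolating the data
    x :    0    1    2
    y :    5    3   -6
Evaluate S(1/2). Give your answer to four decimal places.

4.6563

Let m_i = S''(x_i). Step sizes h_i = 1, 1; slopes of the chords Δ_i = (y_(i+1) - y_i)/h_i = -2, -9.
  1·m_0 + 4·m_1 + 1·m_2 = 6(Δ_1 - Δ_0) = -42
Natural end conditions: m_0 = m_2 = 0.
Forward elimination and back-substitution give m_0 = 0, m_1 = -21/2, m_2 = 0.
On [0, 1], S(x) = 5 - 1/4·x + 0·x² - 7/4·x³.
With x = 1/2: S(1/2) = 149/32.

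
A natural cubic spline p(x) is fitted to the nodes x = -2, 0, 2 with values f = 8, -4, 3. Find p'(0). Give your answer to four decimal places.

With σ_i denoting the second derivative at x_i, h_i = 2, 2, and Δ_i = (y_(i+1) − y_i)/h_i = -6, 7/2:
  2·σ_0 + 8·σ_1 + 2·σ_2 = 6(Δ_1 - Δ_0) = 57
Natural end conditions: σ_0 = σ_2 = 0.
Hence σ_0 = 0, σ_1 = 57/8, σ_2 = 0.
On [0, 2], p'(x) = b_1 + 2c_1·x + 3d_1·x² with b_1 = Δ_1 - h_1(2σ_1 + σ_2)/6 = -5/4, c_1 = σ_1/2 = 57/16, d_1 = (σ_2 - σ_1)/(6h_1) = -19/32. So p'(0) = -5/4.

-1.2500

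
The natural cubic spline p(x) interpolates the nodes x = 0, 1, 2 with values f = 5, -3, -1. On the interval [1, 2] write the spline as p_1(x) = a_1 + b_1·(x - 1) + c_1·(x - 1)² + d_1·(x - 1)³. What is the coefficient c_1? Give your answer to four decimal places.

Put σ_i = p'' at the i-th knot. Here h = (1, 1) and Δ = (-8, 2), so the interior equations h_(i-1)·σ_(i-1) + 2(h_(i-1)+h_i)·σ_i + h_i·σ_(i+1) = 6(Δ_i − Δ_(i-1)) read
  1·σ_0 + 4·σ_1 + 1·σ_2 = 6(Δ_1 - Δ_0) = 60
Natural end conditions: σ_0 = σ_2 = 0.
Hence σ_0 = 0, σ_1 = 15, σ_2 = 0.
On [1, 2], with p_1(x) = a_1 + b_1·(x - 1) + c_1·(x - 1)² + d_1·(x - 1)³: c_1 = σ_1/2 = 15/2, d_1 = (σ_2 - σ_1)/(6h_1) = -5/2, b_1 = Δ_1 - h_1(2σ_1 + σ_2)/6 = -3.

7.5000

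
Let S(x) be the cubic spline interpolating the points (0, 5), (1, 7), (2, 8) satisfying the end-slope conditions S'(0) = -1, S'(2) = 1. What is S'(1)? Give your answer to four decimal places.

2.2500

Let M_i = S''(x_i). Step sizes h_i = 1, 1; slopes of the chords Δ_i = (y_(i+1) - y_i)/h_i = 2, 1.
  1·M_0 + 4·M_1 + 1·M_2 = 6(Δ_1 - Δ_0) = -6
Clamped end conditions give two more equations: 2h_0·M_0 + h_0·M_1 = 6(Δ_0 - S'(0)) = 18 and h_1·M_1 + 2h_1·M_2 = 6(S'(2) - Δ_1) = 0.
Hence M_0 = 23/2, M_1 = -5, M_2 = 5/2.
On [1, 2], S'(x) = b_1 + 2c_1·(x - 1) + 3d_1·(x - 1)² with b_1 = Δ_1 - h_1(2M_1 + M_2)/6 = 9/4, c_1 = M_1/2 = -5/2, d_1 = (M_2 - M_1)/(6h_1) = 5/4. So S'(1) = 9/4.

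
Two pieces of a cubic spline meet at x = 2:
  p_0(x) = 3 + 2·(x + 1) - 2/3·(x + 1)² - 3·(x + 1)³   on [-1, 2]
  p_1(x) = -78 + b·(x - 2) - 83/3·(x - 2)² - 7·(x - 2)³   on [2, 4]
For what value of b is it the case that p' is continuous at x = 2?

p_0'(x) = 2 - 4/3·(x + 1) - 9·(x + 1)², so p_0'(2) = -83. On the right, p_1'(2) = b, so b = -83.

-83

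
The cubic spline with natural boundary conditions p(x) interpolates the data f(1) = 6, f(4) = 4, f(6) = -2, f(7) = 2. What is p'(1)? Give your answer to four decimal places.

Write m_i for p''(x_i). With h_i = 3, 2, 1 and divided differences Δ_i = -2/3, -3, 4, the continuity of p' gives the tridiagonal system
  3·m_0 + 10·m_1 + 2·m_2 = 6(Δ_1 - Δ_0) = -14
  2·m_1 + 6·m_2 + 1·m_3 = 6(Δ_2 - Δ_1) = 42
Natural end conditions: m_0 = m_3 = 0.
Solving: m_0 = 0, m_1 = -3, m_2 = 8, m_3 = 0.
On [1, 4], p'(x) = b_0 + 2c_0·(x - 1) + 3d_0·(x - 1)² with b_0 = Δ_0 - h_0(2m_0 + m_1)/6 = 5/6, c_0 = m_0/2 = 0, d_0 = (m_1 - m_0)/(6h_0) = -1/6. So p'(1) = 5/6.

0.8333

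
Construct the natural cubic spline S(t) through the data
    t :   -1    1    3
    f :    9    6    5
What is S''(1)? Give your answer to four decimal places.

Let M_i = S''(x_i). Step sizes h_i = 2, 2; slopes of the chords Δ_i = (y_(i+1) - y_i)/h_i = -3/2, -1/2.
  2·M_0 + 8·M_1 + 2·M_2 = 6(Δ_1 - Δ_0) = 6
Natural end conditions: M_0 = M_2 = 0.
Solving the tridiagonal system: M_0 = 0, M_1 = 3/4, M_2 = 0.

0.7500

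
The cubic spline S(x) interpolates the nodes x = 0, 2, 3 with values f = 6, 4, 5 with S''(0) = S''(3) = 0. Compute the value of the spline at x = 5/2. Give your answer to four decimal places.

4.3750

Let M_i = S''(x_i). Step sizes h_i = 2, 1; slopes of the chords Δ_i = (y_(i+1) - y_i)/h_i = -1, 1.
  2·M_0 + 6·M_1 + 1·M_2 = 6(Δ_1 - Δ_0) = 12
Natural end conditions: M_0 = M_2 = 0.
Solving: M_0 = 0, M_1 = 2, M_2 = 0.
On [2, 3], S(x) = 4 + 1/3·(x - 2) + 1·(x - 2)² - 1/3·(x - 2)³.
With (x - 2) = 1/2: S(5/2) = 35/8.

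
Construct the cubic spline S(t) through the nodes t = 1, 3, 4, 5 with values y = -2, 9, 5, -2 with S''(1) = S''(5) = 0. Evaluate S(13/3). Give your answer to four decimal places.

Write M_i for S''(x_i). With h_i = 2, 1, 1 and divided differences Δ_i = 11/2, -4, -7, the continuity of S' gives the tridiagonal system
  2·M_0 + 6·M_1 + 1·M_2 = 6(Δ_1 - Δ_0) = -57
  1·M_1 + 4·M_2 + 1·M_3 = 6(Δ_2 - Δ_1) = -18
Natural end conditions: M_0 = M_3 = 0.
Solving: M_0 = 0, M_1 = -210/23, M_2 = -51/23, M_3 = 0.
On [4, 5], S(t) = 5 - 144/23·(t - 4) - 51/46·(t - 4)² + 17/46·(t - 4)³.
With (t - 4) = 1/3: S(13/3) = 1741/621.

2.8035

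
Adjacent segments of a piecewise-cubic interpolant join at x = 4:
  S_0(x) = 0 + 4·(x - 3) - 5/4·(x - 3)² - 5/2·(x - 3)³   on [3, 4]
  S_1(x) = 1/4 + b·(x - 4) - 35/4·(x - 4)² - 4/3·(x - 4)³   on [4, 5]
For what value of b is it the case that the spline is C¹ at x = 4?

S_0'(x) = 4 - 5/2·(x - 3) - 15/2·(x - 3)², so S_0'(4) = -6. On the right, S_1'(4) = b, so b = -6.

-6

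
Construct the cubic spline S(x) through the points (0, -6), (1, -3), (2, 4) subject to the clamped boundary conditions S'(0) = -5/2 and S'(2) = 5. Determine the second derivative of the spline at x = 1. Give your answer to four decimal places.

4.5000

With M_i denoting the second derivative at x_i, h_i = 1, 1, and Δ_i = (y_(i+1) − y_i)/h_i = 3, 7:
  1·M_0 + 4·M_1 + 1·M_2 = 6(Δ_1 - Δ_0) = 24
Clamped end conditions give two more equations: 2h_0·M_0 + h_0·M_1 = 6(Δ_0 - S'(0)) = 33 and h_1·M_1 + 2h_1·M_2 = 6(S'(2) - Δ_1) = -12.
Solving the tridiagonal system: M_0 = 57/4, M_1 = 9/2, M_2 = -33/4.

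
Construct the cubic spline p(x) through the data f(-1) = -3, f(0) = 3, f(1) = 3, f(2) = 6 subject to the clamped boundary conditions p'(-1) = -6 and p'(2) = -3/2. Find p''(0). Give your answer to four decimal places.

-25.2000

With σ_i denoting the second derivative at x_i, h_i = 1, 1, 1, and Δ_i = (y_(i+1) − y_i)/h_i = 6, 0, 3:
  1·σ_0 + 4·σ_1 + 1·σ_2 = 6(Δ_1 - Δ_0) = -36
  1·σ_1 + 4·σ_2 + 1·σ_3 = 6(Δ_2 - Δ_1) = 18
Clamped end conditions give two more equations: 2h_0·σ_0 + h_0·σ_1 = 6(Δ_0 - p'(-1)) = 72 and h_2·σ_2 + 2h_2·σ_3 = 6(p'(2) - Δ_2) = -27.
Solving: σ_0 = 243/5, σ_1 = -126/5, σ_2 = 81/5, σ_3 = -108/5.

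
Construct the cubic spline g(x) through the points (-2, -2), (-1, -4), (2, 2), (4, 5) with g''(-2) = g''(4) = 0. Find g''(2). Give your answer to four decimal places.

-1.3521

Let M_i = g''(x_i). Step sizes h_i = 1, 3, 2; slopes of the chords Δ_i = (y_(i+1) - y_i)/h_i = -2, 2, 3/2.
  1·M_0 + 8·M_1 + 3·M_2 = 6(Δ_1 - Δ_0) = 24
  3·M_1 + 10·M_2 + 2·M_3 = 6(Δ_2 - Δ_1) = -3
Natural end conditions: M_0 = M_3 = 0.
Solving the tridiagonal system: M_0 = 0, M_1 = 249/71, M_2 = -96/71, M_3 = 0.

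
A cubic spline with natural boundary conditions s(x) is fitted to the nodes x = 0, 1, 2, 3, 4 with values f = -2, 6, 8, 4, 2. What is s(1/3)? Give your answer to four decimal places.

Let m_i = s''(x_i). Step sizes h_i = 1, 1, 1, 1; slopes of the chords Δ_i = (y_(i+1) - y_i)/h_i = 8, 2, -4, -2.
  1·m_0 + 4·m_1 + 1·m_2 = 6(Δ_1 - Δ_0) = -36
  1·m_1 + 4·m_2 + 1·m_3 = 6(Δ_2 - Δ_1) = -36
  1·m_2 + 4·m_3 + 1·m_4 = 6(Δ_3 - Δ_2) = 12
Natural end conditions: m_0 = m_4 = 0.
Solving: m_0 = 0, m_1 = -48/7, m_2 = -60/7, m_3 = 36/7, m_4 = 0.
On [0, 1], s(x) = -2 + 64/7·x + 0·x² - 8/7·x³.
With x = 1/3: s(1/3) = 190/189.

1.0053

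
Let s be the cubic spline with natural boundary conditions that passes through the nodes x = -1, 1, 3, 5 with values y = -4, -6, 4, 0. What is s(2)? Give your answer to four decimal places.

Write M_i for s''(x_i). With h_i = 2, 2, 2 and divided differences Δ_i = -1, 5, -2, the continuity of s' gives the tridiagonal system
  2·M_0 + 8·M_1 + 2·M_2 = 6(Δ_1 - Δ_0) = 36
  2·M_1 + 8·M_2 + 2·M_3 = 6(Δ_2 - Δ_1) = -42
Natural end conditions: M_0 = M_3 = 0.
Solving the tridiagonal system: M_0 = 0, M_1 = 31/5, M_2 = -34/5, M_3 = 0.
On [1, 3], s(x) = -6 + 47/15·(x - 1) + 31/10·(x - 1)² - 13/12·(x - 1)³.
With (x - 1) = 1: s(2) = -17/20.

-0.8500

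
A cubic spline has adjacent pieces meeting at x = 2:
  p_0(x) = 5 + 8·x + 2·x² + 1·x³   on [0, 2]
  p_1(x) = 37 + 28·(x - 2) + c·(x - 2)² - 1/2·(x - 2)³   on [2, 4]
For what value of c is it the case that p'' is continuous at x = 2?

8

p_0''(x) = 4 + 6·x, so p_0''(2) = 16. On the right, p_1''(2) = 2c, so c = 8.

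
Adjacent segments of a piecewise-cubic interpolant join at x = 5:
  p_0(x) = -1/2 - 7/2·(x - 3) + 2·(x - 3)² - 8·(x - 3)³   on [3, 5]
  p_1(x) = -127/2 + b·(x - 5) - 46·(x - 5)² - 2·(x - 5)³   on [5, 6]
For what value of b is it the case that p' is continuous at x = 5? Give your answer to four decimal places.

p_0'(x) = -7/2 + 4·(x - 3) - 24·(x - 3)², so p_0'(5) = -183/2. On the right, p_1'(5) = b, so b = -183/2.

-91.5000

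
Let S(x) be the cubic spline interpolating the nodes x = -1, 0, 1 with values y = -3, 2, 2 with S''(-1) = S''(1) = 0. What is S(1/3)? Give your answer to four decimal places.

2.4630

Let σ_i = S''(x_i). Step sizes h_i = 1, 1; slopes of the chords Δ_i = (y_(i+1) - y_i)/h_i = 5, 0.
  1·σ_0 + 4·σ_1 + 1·σ_2 = 6(Δ_1 - Δ_0) = -30
Natural end conditions: σ_0 = σ_2 = 0.
Hence σ_0 = 0, σ_1 = -15/2, σ_2 = 0.
On [0, 1], S(x) = 2 + 5/2·x - 15/4·x² + 5/4·x³.
With x = 1/3: S(1/3) = 133/54.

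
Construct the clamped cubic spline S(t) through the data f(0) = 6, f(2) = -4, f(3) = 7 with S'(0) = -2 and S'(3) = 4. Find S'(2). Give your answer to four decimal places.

7.5000

Let M_i = S''(x_i). Step sizes h_i = 2, 1; slopes of the chords Δ_i = (y_(i+1) - y_i)/h_i = -5, 11.
  2·M_0 + 6·M_1 + 1·M_2 = 6(Δ_1 - Δ_0) = 96
Clamped end conditions give two more equations: 2h_0·M_0 + h_0·M_1 = 6(Δ_0 - S'(0)) = -18 and h_1·M_1 + 2h_1·M_2 = 6(S'(3) - Δ_1) = -42.
Solving: M_0 = -37/2, M_1 = 28, M_2 = -35.
On [2, 3], S'(t) = b_1 + 2c_1·(t - 2) + 3d_1·(t - 2)² with b_1 = Δ_1 - h_1(2M_1 + M_2)/6 = 15/2, c_1 = M_1/2 = 14, d_1 = (M_2 - M_1)/(6h_1) = -21/2. So S'(2) = 15/2.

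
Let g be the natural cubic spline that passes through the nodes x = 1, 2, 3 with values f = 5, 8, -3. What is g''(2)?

-21

With M_i denoting the second derivative at x_i, h_i = 1, 1, and Δ_i = (y_(i+1) − y_i)/h_i = 3, -11:
  1·M_0 + 4·M_1 + 1·M_2 = 6(Δ_1 - Δ_0) = -84
Natural end conditions: M_0 = M_2 = 0.
Forward elimination and back-substitution give M_0 = 0, M_1 = -21, M_2 = 0.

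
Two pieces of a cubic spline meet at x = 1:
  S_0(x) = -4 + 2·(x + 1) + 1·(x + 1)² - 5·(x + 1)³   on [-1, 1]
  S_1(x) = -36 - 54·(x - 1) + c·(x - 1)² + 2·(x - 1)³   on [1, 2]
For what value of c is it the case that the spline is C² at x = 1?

S_0''(x) = 2 - 30·(x + 1), so S_0''(1) = -58. On the right, S_1''(1) = 2c, so c = -29.

-29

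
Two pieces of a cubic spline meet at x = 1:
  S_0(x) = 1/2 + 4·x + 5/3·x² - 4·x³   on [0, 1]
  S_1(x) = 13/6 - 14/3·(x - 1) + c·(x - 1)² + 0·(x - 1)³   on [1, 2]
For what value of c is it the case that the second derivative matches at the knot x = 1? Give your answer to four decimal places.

S_0''(x) = 10/3 - 24·x, so S_0''(1) = -62/3. On the right, S_1''(1) = 2c, so c = -31/3.

-10.3333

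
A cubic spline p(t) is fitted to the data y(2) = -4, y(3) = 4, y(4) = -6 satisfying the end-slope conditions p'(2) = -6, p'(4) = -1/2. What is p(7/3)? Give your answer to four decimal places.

-2.8241

With M_i denoting the second derivative at x_i, h_i = 1, 1, and Δ_i = (y_(i+1) − y_i)/h_i = 8, -10:
  1·M_0 + 4·M_1 + 1·M_2 = 6(Δ_1 - Δ_0) = -108
Clamped end conditions give two more equations: 2h_0·M_0 + h_0·M_1 = 6(Δ_0 - p'(2)) = 84 and h_1·M_1 + 2h_1·M_2 = 6(p'(4) - Δ_1) = 57.
Hence M_0 = 287/4, M_1 = -119/2, M_2 = 233/4.
On [2, 3], p(t) = -4 - 6·(t - 2) + 287/8·(t - 2)² - 175/8·(t - 2)³.
With (t - 2) = 1/3: p(7/3) = -305/108.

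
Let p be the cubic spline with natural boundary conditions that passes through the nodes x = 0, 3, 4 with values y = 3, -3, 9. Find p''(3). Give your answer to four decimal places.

Write M_i for p''(x_i). With h_i = 3, 1 and divided differences Δ_i = -2, 12, the continuity of p' gives the tridiagonal system
  3·M_0 + 8·M_1 + 1·M_2 = 6(Δ_1 - Δ_0) = 84
Natural end conditions: M_0 = M_2 = 0.
Hence M_0 = 0, M_1 = 21/2, M_2 = 0.

10.5000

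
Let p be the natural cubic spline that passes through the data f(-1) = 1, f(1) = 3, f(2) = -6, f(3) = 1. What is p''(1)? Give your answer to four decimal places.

-14.6087

With M_i denoting the second derivative at x_i, h_i = 2, 1, 1, and Δ_i = (y_(i+1) − y_i)/h_i = 1, -9, 7:
  2·M_0 + 6·M_1 + 1·M_2 = 6(Δ_1 - Δ_0) = -60
  1·M_1 + 4·M_2 + 1·M_3 = 6(Δ_2 - Δ_1) = 96
Natural end conditions: M_0 = M_3 = 0.
Solving: M_0 = 0, M_1 = -336/23, M_2 = 636/23, M_3 = 0.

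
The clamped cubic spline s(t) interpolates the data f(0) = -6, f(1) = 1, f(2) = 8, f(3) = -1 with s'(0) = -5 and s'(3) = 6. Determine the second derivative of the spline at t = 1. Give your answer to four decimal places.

Let M_i = s''(x_i). Step sizes h_i = 1, 1, 1; slopes of the chords Δ_i = (y_(i+1) - y_i)/h_i = 7, 7, -9.
  1·M_0 + 4·M_1 + 1·M_2 = 6(Δ_1 - Δ_0) = 0
  1·M_1 + 4·M_2 + 1·M_3 = 6(Δ_2 - Δ_1) = -96
Clamped end conditions give two more equations: 2h_0·M_0 + h_0·M_1 = 6(Δ_0 - s'(0)) = 72 and h_2·M_2 + 2h_2·M_3 = 6(s'(3) - Δ_2) = 90.
Solving the tridiagonal system: M_0 = 106/3, M_1 = 4/3, M_2 = -122/3, M_3 = 196/3.

1.3333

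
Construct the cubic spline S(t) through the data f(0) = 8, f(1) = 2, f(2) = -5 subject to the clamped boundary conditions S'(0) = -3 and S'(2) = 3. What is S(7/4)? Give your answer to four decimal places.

-4.7852

Write M_i for S''(x_i). With h_i = 1, 1 and divided differences Δ_i = -6, -7, the continuity of S' gives the tridiagonal system
  1·M_0 + 4·M_1 + 1·M_2 = 6(Δ_1 - Δ_0) = -6
Clamped end conditions give two more equations: 2h_0·M_0 + h_0·M_1 = 6(Δ_0 - S'(0)) = -18 and h_1·M_1 + 2h_1·M_2 = 6(S'(2) - Δ_1) = 60.
Solving the tridiagonal system: M_0 = -9/2, M_1 = -9, M_2 = 69/2.
On [1, 2], S(t) = 2 - 39/4·(t - 1) - 9/2·(t - 1)² + 29/4·(t - 1)³.
With (t - 1) = 3/4: S(7/4) = -1225/256.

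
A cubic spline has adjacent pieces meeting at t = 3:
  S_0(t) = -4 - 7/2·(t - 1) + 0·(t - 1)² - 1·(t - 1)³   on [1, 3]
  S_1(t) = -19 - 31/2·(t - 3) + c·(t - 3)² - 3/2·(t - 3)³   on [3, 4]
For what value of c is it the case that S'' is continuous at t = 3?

S_0''(t) = 0 - 6·(t - 1), so S_0''(3) = -12. On the right, S_1''(3) = 2c, so c = -6.

-6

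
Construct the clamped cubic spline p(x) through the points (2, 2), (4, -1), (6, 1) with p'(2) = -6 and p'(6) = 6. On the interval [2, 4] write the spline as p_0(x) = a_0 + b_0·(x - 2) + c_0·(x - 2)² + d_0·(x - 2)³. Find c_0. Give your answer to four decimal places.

3.9375

Put σ_i = p'' at the i-th knot. Here h = (2, 2) and Δ = (-3/2, 1), so the interior equations h_(i-1)·σ_(i-1) + 2(h_(i-1)+h_i)·σ_i + h_i·σ_(i+1) = 6(Δ_i − Δ_(i-1)) read
  2·σ_0 + 8·σ_1 + 2·σ_2 = 6(Δ_1 - Δ_0) = 15
Clamped end conditions give two more equations: 2h_0·σ_0 + h_0·σ_1 = 6(Δ_0 - p'(2)) = 27 and h_1·σ_1 + 2h_1·σ_2 = 6(p'(6) - Δ_1) = 30.
Solving the tridiagonal system: σ_0 = 63/8, σ_1 = -9/4, σ_2 = 69/8.
On [2, 4], with p_0(x) = a_0 + b_0·(x - 2) + c_0·(x - 2)² + d_0·(x - 2)³: c_0 = σ_0/2 = 63/16, d_0 = (σ_1 - σ_0)/(6h_0) = -27/32, b_0 = Δ_0 - h_0(2σ_0 + σ_1)/6 = -6.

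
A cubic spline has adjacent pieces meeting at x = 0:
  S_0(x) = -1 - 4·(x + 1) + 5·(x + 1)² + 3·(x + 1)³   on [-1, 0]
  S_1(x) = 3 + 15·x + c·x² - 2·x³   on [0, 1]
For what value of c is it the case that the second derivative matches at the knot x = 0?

S_0''(x) = 10 + 18·(x + 1), so S_0''(0) = 28. On the right, S_1''(0) = 2c, so c = 14.

14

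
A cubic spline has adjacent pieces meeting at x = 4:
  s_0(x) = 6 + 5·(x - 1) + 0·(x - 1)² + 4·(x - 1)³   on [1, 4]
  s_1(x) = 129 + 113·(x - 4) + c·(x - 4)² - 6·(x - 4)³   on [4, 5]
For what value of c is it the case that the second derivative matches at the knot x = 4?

36

s_0''(x) = 0 + 24·(x - 1), so s_0''(4) = 72. On the right, s_1''(4) = 2c, so c = 36.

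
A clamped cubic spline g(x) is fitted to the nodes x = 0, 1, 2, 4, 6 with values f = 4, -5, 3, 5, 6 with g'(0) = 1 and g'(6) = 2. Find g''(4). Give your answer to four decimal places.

With m_i denoting the second derivative at x_i, h_i = 1, 1, 2, 2, and Δ_i = (y_(i+1) − y_i)/h_i = -9, 8, 1, 1/2:
  1·m_0 + 4·m_1 + 1·m_2 = 6(Δ_1 - Δ_0) = 102
  1·m_1 + 6·m_2 + 2·m_3 = 6(Δ_2 - Δ_1) = -42
  2·m_2 + 8·m_3 + 2·m_4 = 6(Δ_3 - Δ_2) = -3
Clamped end conditions give two more equations: 2h_0·m_0 + h_0·m_1 = 6(Δ_0 - g'(0)) = -60 and h_3·m_3 + 2h_3·m_4 = 6(g'(6) - Δ_3) = 9.
Solving the tridiagonal system: m_0 = -4285/84, m_1 = 1765/42, m_2 = -181/12, m_3 = 68/21, m_4 = 53/84.

3.2381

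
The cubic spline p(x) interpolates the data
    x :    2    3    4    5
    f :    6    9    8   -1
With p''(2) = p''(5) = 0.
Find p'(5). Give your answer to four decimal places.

-10.8667

Write m_i for p''(x_i). With h_i = 1, 1, 1 and divided differences Δ_i = 3, -1, -9, the continuity of p' gives the tridiagonal system
  1·m_0 + 4·m_1 + 1·m_2 = 6(Δ_1 - Δ_0) = -24
  1·m_1 + 4·m_2 + 1·m_3 = 6(Δ_2 - Δ_1) = -48
Natural end conditions: m_0 = m_3 = 0.
Hence m_0 = 0, m_1 = -16/5, m_2 = -56/5, m_3 = 0.
On [4, 5], p'(x) = b_2 + 2c_2·(x - 4) + 3d_2·(x - 4)² with b_2 = Δ_2 - h_2(2m_2 + m_3)/6 = -79/15, c_2 = m_2/2 = -28/5, d_2 = (m_3 - m_2)/(6h_2) = 28/15. So p'(5) = -163/15.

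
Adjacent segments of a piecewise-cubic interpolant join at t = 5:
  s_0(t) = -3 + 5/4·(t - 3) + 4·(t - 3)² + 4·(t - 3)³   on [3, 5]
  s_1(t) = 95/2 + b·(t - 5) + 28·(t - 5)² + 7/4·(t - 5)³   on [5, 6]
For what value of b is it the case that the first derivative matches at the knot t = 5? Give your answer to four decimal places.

65.2500

s_0'(t) = 5/4 + 8·(t - 3) + 12·(t - 3)², so s_0'(5) = 261/4. On the right, s_1'(5) = b, so b = 261/4.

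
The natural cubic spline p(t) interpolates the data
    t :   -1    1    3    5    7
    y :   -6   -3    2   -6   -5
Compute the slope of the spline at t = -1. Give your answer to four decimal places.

With σ_i denoting the second derivative at x_i, h_i = 2, 2, 2, 2, and Δ_i = (y_(i+1) − y_i)/h_i = 3/2, 5/2, -4, 1/2:
  2·σ_0 + 8·σ_1 + 2·σ_2 = 6(Δ_1 - Δ_0) = 6
  2·σ_1 + 8·σ_2 + 2·σ_3 = 6(Δ_2 - Δ_1) = -39
  2·σ_2 + 8·σ_3 + 2·σ_4 = 6(Δ_3 - Δ_2) = 27
Natural end conditions: σ_0 = σ_4 = 0.
Forward elimination and back-substitution give σ_0 = 0, σ_1 = 39/16, σ_2 = -27/4, σ_3 = 81/16, σ_4 = 0.
On [-1, 1], p'(t) = b_0 + 2c_0·(t + 1) + 3d_0·(t + 1)² with b_0 = Δ_0 - h_0(2σ_0 + σ_1)/6 = 11/16, c_0 = σ_0/2 = 0, d_0 = (σ_1 - σ_0)/(6h_0) = 13/64. So p'(-1) = 11/16.

0.6875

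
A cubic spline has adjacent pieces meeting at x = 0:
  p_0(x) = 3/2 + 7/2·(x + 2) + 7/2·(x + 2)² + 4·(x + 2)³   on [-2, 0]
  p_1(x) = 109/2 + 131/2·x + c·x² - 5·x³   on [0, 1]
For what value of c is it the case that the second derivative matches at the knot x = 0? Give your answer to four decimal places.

p_0''(x) = 7 + 24·(x + 2), so p_0''(0) = 55. On the right, p_1''(0) = 2c, so c = 55/2.

27.5000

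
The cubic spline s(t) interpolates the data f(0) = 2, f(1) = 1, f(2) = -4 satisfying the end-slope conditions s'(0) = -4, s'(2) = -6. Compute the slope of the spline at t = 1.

-2

Let σ_i = s''(x_i). Step sizes h_i = 1, 1; slopes of the chords Δ_i = (y_(i+1) - y_i)/h_i = -1, -5.
  1·σ_0 + 4·σ_1 + 1·σ_2 = 6(Δ_1 - Δ_0) = -24
Clamped end conditions give two more equations: 2h_0·σ_0 + h_0·σ_1 = 6(Δ_0 - s'(0)) = 18 and h_1·σ_1 + 2h_1·σ_2 = 6(s'(2) - Δ_1) = -6.
Solving: σ_0 = 14, σ_1 = -10, σ_2 = 2.
On [1, 2], s'(t) = b_1 + 2c_1·(t - 1) + 3d_1·(t - 1)² with b_1 = Δ_1 - h_1(2σ_1 + σ_2)/6 = -2, c_1 = σ_1/2 = -5, d_1 = (σ_2 - σ_1)/(6h_1) = 2. So s'(1) = -2.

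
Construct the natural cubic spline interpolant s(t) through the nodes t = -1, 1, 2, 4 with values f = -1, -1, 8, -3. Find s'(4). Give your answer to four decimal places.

With M_i denoting the second derivative at x_i, h_i = 2, 1, 2, and Δ_i = (y_(i+1) − y_i)/h_i = 0, 9, -11/2:
  2·M_0 + 6·M_1 + 1·M_2 = 6(Δ_1 - Δ_0) = 54
  1·M_1 + 6·M_2 + 2·M_3 = 6(Δ_2 - Δ_1) = -87
Natural end conditions: M_0 = M_3 = 0.
Solving the tridiagonal system: M_0 = 0, M_1 = 411/35, M_2 = -576/35, M_3 = 0.
On [2, 4], s'(t) = b_2 + 2c_2·(t - 2) + 3d_2·(t - 2)² with b_2 = Δ_2 - h_2(2M_2 + M_3)/6 = 383/70, c_2 = M_2/2 = -288/35, d_2 = (M_3 - M_2)/(6h_2) = 48/35. So s'(4) = -769/70.

-10.9857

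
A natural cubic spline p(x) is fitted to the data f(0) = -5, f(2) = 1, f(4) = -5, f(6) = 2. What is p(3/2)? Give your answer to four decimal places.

0.8344

Write σ_i for p''(x_i). With h_i = 2, 2, 2 and divided differences Δ_i = 3, -3, 7/2, the continuity of p' gives the tridiagonal system
  2·σ_0 + 8·σ_1 + 2·σ_2 = 6(Δ_1 - Δ_0) = -36
  2·σ_1 + 8·σ_2 + 2·σ_3 = 6(Δ_2 - Δ_1) = 39
Natural end conditions: σ_0 = σ_3 = 0.
Solving: σ_0 = 0, σ_1 = -61/10, σ_2 = 32/5, σ_3 = 0.
On [0, 2], p(x) = -5 + 151/30·x + 0·x² - 61/120·x³.
With x = 3/2: p(3/2) = 267/320.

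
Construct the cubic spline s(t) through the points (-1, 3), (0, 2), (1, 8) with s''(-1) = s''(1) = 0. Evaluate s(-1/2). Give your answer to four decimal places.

1.8438

With M_i denoting the second derivative at x_i, h_i = 1, 1, and Δ_i = (y_(i+1) − y_i)/h_i = -1, 6:
  1·M_0 + 4·M_1 + 1·M_2 = 6(Δ_1 - Δ_0) = 42
Natural end conditions: M_0 = M_2 = 0.
Solving: M_0 = 0, M_1 = 21/2, M_2 = 0.
On [-1, 0], s(t) = 3 - 11/4·(t + 1) + 0·(t + 1)² + 7/4·(t + 1)³.
With (t + 1) = 1/2: s(-1/2) = 59/32.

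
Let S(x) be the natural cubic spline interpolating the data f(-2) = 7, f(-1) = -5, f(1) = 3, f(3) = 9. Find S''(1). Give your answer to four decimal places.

-5.1818

Let M_i = S''(x_i). Step sizes h_i = 1, 2, 2; slopes of the chords Δ_i = (y_(i+1) - y_i)/h_i = -12, 4, 3.
  1·M_0 + 6·M_1 + 2·M_2 = 6(Δ_1 - Δ_0) = 96
  2·M_1 + 8·M_2 + 2·M_3 = 6(Δ_2 - Δ_1) = -6
Natural end conditions: M_0 = M_3 = 0.
Solving: M_0 = 0, M_1 = 195/11, M_2 = -57/11, M_3 = 0.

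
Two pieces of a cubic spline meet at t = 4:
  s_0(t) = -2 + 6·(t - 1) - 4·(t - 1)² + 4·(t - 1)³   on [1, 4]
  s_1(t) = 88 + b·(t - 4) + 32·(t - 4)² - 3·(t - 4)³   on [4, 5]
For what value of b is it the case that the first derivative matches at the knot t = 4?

90

s_0'(t) = 6 - 8·(t - 1) + 12·(t - 1)², so s_0'(4) = 90. On the right, s_1'(4) = b, so b = 90.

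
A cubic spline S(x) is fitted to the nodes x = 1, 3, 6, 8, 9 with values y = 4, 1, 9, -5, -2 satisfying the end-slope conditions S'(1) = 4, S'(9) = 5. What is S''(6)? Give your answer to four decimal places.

Put m_i = S'' at the i-th knot. Here h = (2, 3, 2, 1) and Δ = (-3/2, 8/3, -7, 3), so the interior equations h_(i-1)·m_(i-1) + 2(h_(i-1)+h_i)·m_i + h_i·m_(i+1) = 6(Δ_i − Δ_(i-1)) read
  2·m_0 + 10·m_1 + 3·m_2 = 6(Δ_1 - Δ_0) = 25
  3·m_1 + 10·m_2 + 2·m_3 = 6(Δ_2 - Δ_1) = -58
  2·m_2 + 6·m_3 + 1·m_4 = 6(Δ_3 - Δ_2) = 60
Clamped end conditions give two more equations: 2h_0·m_0 + h_0·m_1 = 6(Δ_0 - S'(1)) = -33 and h_3·m_3 + 2h_3·m_4 = 6(S'(9) - Δ_3) = 12.
Solving: m_0 = -4513/364, m_1 = 755/91, m_2 = -6037/546, m_3 = 3778/273, m_4 = -251/273.

-11.0568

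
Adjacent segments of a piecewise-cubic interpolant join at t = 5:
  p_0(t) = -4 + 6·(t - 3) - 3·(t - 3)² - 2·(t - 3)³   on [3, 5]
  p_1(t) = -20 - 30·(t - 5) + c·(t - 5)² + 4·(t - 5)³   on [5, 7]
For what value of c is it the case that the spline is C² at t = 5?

-15

p_0''(t) = -6 - 12·(t - 3), so p_0''(5) = -30. On the right, p_1''(5) = 2c, so c = -15.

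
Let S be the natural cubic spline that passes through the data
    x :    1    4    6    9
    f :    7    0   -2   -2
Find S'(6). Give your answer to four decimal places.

-0.4583

Put σ_i = S'' at the i-th knot. Here h = (3, 2, 3) and Δ = (-7/3, -1, 0), so the interior equations h_(i-1)·σ_(i-1) + 2(h_(i-1)+h_i)·σ_i + h_i·σ_(i+1) = 6(Δ_i − Δ_(i-1)) read
  3·σ_0 + 10·σ_1 + 2·σ_2 = 6(Δ_1 - Δ_0) = 8
  2·σ_1 + 10·σ_2 + 3·σ_3 = 6(Δ_2 - Δ_1) = 6
Natural end conditions: σ_0 = σ_3 = 0.
Hence σ_0 = 0, σ_1 = 17/24, σ_2 = 11/24, σ_3 = 0.
On [6, 9], S'(x) = b_2 + 2c_2·(x - 6) + 3d_2·(x - 6)² with b_2 = Δ_2 - h_2(2σ_2 + σ_3)/6 = -11/24, c_2 = σ_2/2 = 11/48, d_2 = (σ_3 - σ_2)/(6h_2) = -11/432. So S'(6) = -11/24.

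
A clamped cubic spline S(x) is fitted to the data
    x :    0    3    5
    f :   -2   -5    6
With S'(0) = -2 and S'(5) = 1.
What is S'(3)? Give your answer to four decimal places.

4.4500

Write m_i for S''(x_i). With h_i = 3, 2 and divided differences Δ_i = -1, 11/2, the continuity of S' gives the tridiagonal system
  3·m_0 + 10·m_1 + 2·m_2 = 6(Δ_1 - Δ_0) = 39
Clamped end conditions give two more equations: 2h_0·m_0 + h_0·m_1 = 6(Δ_0 - S'(0)) = 6 and h_1·m_1 + 2h_1·m_2 = 6(S'(5) - Δ_1) = -27.
Solving: m_0 = -23/10, m_1 = 33/5, m_2 = -201/20.
On [3, 5], S'(x) = b_1 + 2c_1·(x - 3) + 3d_1·(x - 3)² with b_1 = Δ_1 - h_1(2m_1 + m_2)/6 = 89/20, c_1 = m_1/2 = 33/10, d_1 = (m_2 - m_1)/(6h_1) = -111/80. So S'(3) = 89/20.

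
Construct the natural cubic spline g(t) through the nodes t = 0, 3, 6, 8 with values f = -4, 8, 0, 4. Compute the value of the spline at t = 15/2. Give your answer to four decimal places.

2.3581

Let m_i = g''(x_i). Step sizes h_i = 3, 3, 2; slopes of the chords Δ_i = (y_(i+1) - y_i)/h_i = 4, -8/3, 2.
  3·m_0 + 12·m_1 + 3·m_2 = 6(Δ_1 - Δ_0) = -40
  3·m_1 + 10·m_2 + 2·m_3 = 6(Δ_2 - Δ_1) = 28
Natural end conditions: m_0 = m_3 = 0.
Forward elimination and back-substitution give m_0 = 0, m_1 = -484/111, m_2 = 152/37, m_3 = 0.
On [6, 8], g(t) = 0 - 82/111·(t - 6) + 76/37·(t - 6)² - 38/111·(t - 6)³.
With (t - 6) = 3/2: g(15/2) = 349/148.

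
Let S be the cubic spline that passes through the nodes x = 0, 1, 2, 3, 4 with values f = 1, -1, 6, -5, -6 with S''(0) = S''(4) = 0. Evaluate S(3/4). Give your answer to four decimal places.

-1.7715

Let σ_i = S''(x_i). Step sizes h_i = 1, 1, 1, 1; slopes of the chords Δ_i = (y_(i+1) - y_i)/h_i = -2, 7, -11, -1.
  1·σ_0 + 4·σ_1 + 1·σ_2 = 6(Δ_1 - Δ_0) = 54
  1·σ_1 + 4·σ_2 + 1·σ_3 = 6(Δ_2 - Δ_1) = -108
  1·σ_2 + 4·σ_3 + 1·σ_4 = 6(Δ_3 - Δ_2) = 60
Natural end conditions: σ_0 = σ_4 = 0.
Forward elimination and back-substitution give σ_0 = 0, σ_1 = 93/4, σ_2 = -39, σ_3 = 99/4, σ_4 = 0.
On [0, 1], S(x) = 1 - 47/8·x + 0·x² + 31/8·x³.
With x = 3/4: S(3/4) = -907/512.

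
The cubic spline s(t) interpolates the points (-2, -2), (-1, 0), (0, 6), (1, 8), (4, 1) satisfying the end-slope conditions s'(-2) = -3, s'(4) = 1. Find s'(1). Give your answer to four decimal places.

-0.5278

Put M_i = s'' at the i-th knot. Here h = (1, 1, 1, 3) and Δ = (2, 6, 2, -7/3), so the interior equations h_(i-1)·M_(i-1) + 2(h_(i-1)+h_i)·M_i + h_i·M_(i+1) = 6(Δ_i − Δ_(i-1)) read
  1·M_0 + 4·M_1 + 1·M_2 = 6(Δ_1 - Δ_0) = 24
  1·M_1 + 4·M_2 + 1·M_3 = 6(Δ_2 - Δ_1) = -24
  1·M_2 + 8·M_3 + 3·M_4 = 6(Δ_3 - Δ_2) = -26
Clamped end conditions give two more equations: 2h_0·M_0 + h_0·M_1 = 6(Δ_0 - s'(-2)) = 30 and h_3·M_3 + 2h_3·M_4 = 6(s'(4) - Δ_3) = 20.
Solving: M_0 = 695/54, M_1 = 115/27, M_2 = -319/54, M_3 = -125/27, M_4 = 305/54.
On [1, 4], s'(t) = b_3 + 2c_3·(t - 1) + 3d_3·(t - 1)² with b_3 = Δ_3 - h_3(2M_3 + M_4)/6 = -19/36, c_3 = M_3/2 = -125/54, d_3 = (M_4 - M_3)/(6h_3) = 185/324. So s'(1) = -19/36.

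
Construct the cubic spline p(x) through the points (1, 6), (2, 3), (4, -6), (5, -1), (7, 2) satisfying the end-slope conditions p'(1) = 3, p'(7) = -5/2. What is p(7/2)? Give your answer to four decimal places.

Let σ_i = p''(x_i). Step sizes h_i = 1, 2, 1, 2; slopes of the chords Δ_i = (y_(i+1) - y_i)/h_i = -3, -9/2, 5, 3/2.
  1·σ_0 + 6·σ_1 + 2·σ_2 = 6(Δ_1 - Δ_0) = -9
  2·σ_1 + 6·σ_2 + 1·σ_3 = 6(Δ_2 - Δ_1) = 57
  1·σ_2 + 6·σ_3 + 2·σ_4 = 6(Δ_3 - Δ_2) = -21
Clamped end conditions give two more equations: 2h_0·σ_0 + h_0·σ_1 = 6(Δ_0 - p'(1)) = -36 and h_3·σ_3 + 2h_3·σ_4 = 6(p'(7) - Δ_3) = -24.
Solving: σ_0 = -1565/93, σ_1 = -218/93, σ_2 = 1018/93, σ_3 = -371/93, σ_4 = -745/186.
On [2, 4], p(x) = 3 - 1225/186·(x - 2) - 109/93·(x - 2)² + 103/93·(x - 2)³.
With (x - 2) = 3/2: p(7/2) = -1433/248.

-5.7782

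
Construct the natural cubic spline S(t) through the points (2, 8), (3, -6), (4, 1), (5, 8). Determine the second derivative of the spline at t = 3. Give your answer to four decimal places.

33.6000

Write M_i for S''(x_i). With h_i = 1, 1, 1 and divided differences Δ_i = -14, 7, 7, the continuity of S' gives the tridiagonal system
  1·M_0 + 4·M_1 + 1·M_2 = 6(Δ_1 - Δ_0) = 126
  1·M_1 + 4·M_2 + 1·M_3 = 6(Δ_2 - Δ_1) = 0
Natural end conditions: M_0 = M_3 = 0.
Solving the tridiagonal system: M_0 = 0, M_1 = 168/5, M_2 = -42/5, M_3 = 0.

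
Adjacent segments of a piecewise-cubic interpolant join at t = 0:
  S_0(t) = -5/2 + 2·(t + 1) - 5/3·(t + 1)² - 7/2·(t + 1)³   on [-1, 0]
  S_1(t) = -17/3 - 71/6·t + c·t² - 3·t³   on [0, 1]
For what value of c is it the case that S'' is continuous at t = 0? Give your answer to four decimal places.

S_0''(t) = -10/3 - 21·(t + 1), so S_0''(0) = -73/3. On the right, S_1''(0) = 2c, so c = -73/6.

-12.1667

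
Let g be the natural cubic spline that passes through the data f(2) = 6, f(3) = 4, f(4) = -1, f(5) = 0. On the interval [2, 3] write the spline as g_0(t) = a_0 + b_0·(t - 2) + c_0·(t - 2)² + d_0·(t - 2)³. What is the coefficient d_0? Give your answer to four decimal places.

-1.2000

With M_i denoting the second derivative at x_i, h_i = 1, 1, 1, and Δ_i = (y_(i+1) − y_i)/h_i = -2, -5, 1:
  1·M_0 + 4·M_1 + 1·M_2 = 6(Δ_1 - Δ_0) = -18
  1·M_1 + 4·M_2 + 1·M_3 = 6(Δ_2 - Δ_1) = 36
Natural end conditions: M_0 = M_3 = 0.
Solving the tridiagonal system: M_0 = 0, M_1 = -36/5, M_2 = 54/5, M_3 = 0.
On [2, 3], with g_0(t) = a_0 + b_0·(t - 2) + c_0·(t - 2)² + d_0·(t - 2)³: c_0 = M_0/2 = 0, d_0 = (M_1 - M_0)/(6h_0) = -6/5, b_0 = Δ_0 - h_0(2M_0 + M_1)/6 = -4/5.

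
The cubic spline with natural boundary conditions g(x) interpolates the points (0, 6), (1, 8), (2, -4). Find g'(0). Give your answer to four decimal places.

5.5000

Let σ_i = g''(x_i). Step sizes h_i = 1, 1; slopes of the chords Δ_i = (y_(i+1) - y_i)/h_i = 2, -12.
  1·σ_0 + 4·σ_1 + 1·σ_2 = 6(Δ_1 - Δ_0) = -84
Natural end conditions: σ_0 = σ_2 = 0.
Hence σ_0 = 0, σ_1 = -21, σ_2 = 0.
On [0, 1], g'(x) = b_0 + 2c_0·x + 3d_0·x² with b_0 = Δ_0 - h_0(2σ_0 + σ_1)/6 = 11/2, c_0 = σ_0/2 = 0, d_0 = (σ_1 - σ_0)/(6h_0) = -7/2. So g'(0) = 11/2.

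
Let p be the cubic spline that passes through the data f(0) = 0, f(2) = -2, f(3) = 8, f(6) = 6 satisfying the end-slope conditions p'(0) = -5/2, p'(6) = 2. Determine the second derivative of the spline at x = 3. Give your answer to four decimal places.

-13.3810

Write M_i for p''(x_i). With h_i = 2, 1, 3 and divided differences Δ_i = -1, 10, -2/3, the continuity of p' gives the tridiagonal system
  2·M_0 + 6·M_1 + 1·M_2 = 6(Δ_1 - Δ_0) = 66
  1·M_1 + 8·M_2 + 3·M_3 = 6(Δ_2 - Δ_1) = -64
Clamped end conditions give two more equations: 2h_0·M_0 + h_0·M_1 = 6(Δ_0 - p'(0)) = 9 and h_2·M_2 + 2h_2·M_3 = 6(p'(6) - Δ_2) = 16.
Hence M_0 = -110/21, M_1 = 629/42, M_2 = -281/21, M_3 = 131/14.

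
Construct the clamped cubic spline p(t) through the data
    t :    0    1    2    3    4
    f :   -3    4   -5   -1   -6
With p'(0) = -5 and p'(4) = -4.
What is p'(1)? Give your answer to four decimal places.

0.8214

Let M_i = p''(x_i). Step sizes h_i = 1, 1, 1, 1; slopes of the chords Δ_i = (y_(i+1) - y_i)/h_i = 7, -9, 4, -5.
  1·M_0 + 4·M_1 + 1·M_2 = 6(Δ_1 - Δ_0) = -96
  1·M_1 + 4·M_2 + 1·M_3 = 6(Δ_2 - Δ_1) = 78
  1·M_2 + 4·M_3 + 1·M_4 = 6(Δ_3 - Δ_2) = -54
Clamped end conditions give two more equations: 2h_0·M_0 + h_0·M_1 = 6(Δ_0 - p'(0)) = 72 and h_3·M_3 + 2h_3·M_4 = 6(p'(4) - Δ_3) = 6.
Forward elimination and back-substitution give M_0 = 845/14, M_1 = -341/7, M_2 = 77/2, M_3 = -191/7, M_4 = 233/14.
On [1, 2], p'(t) = b_1 + 2c_1·(t - 1) + 3d_1·(t - 1)² with b_1 = Δ_1 - h_1(2M_1 + M_2)/6 = 23/28, c_1 = M_1/2 = -341/14, d_1 = (M_2 - M_1)/(6h_1) = 407/28. So p'(1) = 23/28.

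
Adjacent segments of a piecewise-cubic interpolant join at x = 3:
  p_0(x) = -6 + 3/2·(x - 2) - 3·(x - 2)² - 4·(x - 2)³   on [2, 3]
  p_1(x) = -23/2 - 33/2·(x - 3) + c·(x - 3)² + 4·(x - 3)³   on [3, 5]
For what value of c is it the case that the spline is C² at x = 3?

p_0''(x) = -6 - 24·(x - 2), so p_0''(3) = -30. On the right, p_1''(3) = 2c, so c = -15.

-15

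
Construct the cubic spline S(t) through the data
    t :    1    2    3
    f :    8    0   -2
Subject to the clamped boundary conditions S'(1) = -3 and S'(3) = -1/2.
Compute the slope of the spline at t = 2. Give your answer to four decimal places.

-6.6250

Let M_i = S''(x_i). Step sizes h_i = 1, 1; slopes of the chords Δ_i = (y_(i+1) - y_i)/h_i = -8, -2.
  1·M_0 + 4·M_1 + 1·M_2 = 6(Δ_1 - Δ_0) = 36
Clamped end conditions give two more equations: 2h_0·M_0 + h_0·M_1 = 6(Δ_0 - S'(1)) = -30 and h_1·M_1 + 2h_1·M_2 = 6(S'(3) - Δ_1) = 9.
Solving: M_0 = -91/4, M_1 = 31/2, M_2 = -13/4.
On [2, 3], S'(t) = b_1 + 2c_1·(t - 2) + 3d_1·(t - 2)² with b_1 = Δ_1 - h_1(2M_1 + M_2)/6 = -53/8, c_1 = M_1/2 = 31/4, d_1 = (M_2 - M_1)/(6h_1) = -25/8. So S'(2) = -53/8.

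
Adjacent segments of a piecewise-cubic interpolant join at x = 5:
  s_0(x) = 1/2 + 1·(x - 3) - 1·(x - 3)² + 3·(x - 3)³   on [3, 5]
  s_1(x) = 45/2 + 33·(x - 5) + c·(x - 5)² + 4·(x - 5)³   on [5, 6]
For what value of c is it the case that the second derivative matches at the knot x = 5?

17

s_0''(x) = -2 + 18·(x - 3), so s_0''(5) = 34. On the right, s_1''(5) = 2c, so c = 17.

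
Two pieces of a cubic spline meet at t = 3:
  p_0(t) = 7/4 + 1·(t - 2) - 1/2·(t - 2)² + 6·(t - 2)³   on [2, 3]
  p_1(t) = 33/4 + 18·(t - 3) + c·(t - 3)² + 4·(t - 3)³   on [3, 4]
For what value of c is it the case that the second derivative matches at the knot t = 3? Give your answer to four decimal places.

17.5000

p_0''(t) = -1 + 36·(t - 2), so p_0''(3) = 35. On the right, p_1''(3) = 2c, so c = 35/2.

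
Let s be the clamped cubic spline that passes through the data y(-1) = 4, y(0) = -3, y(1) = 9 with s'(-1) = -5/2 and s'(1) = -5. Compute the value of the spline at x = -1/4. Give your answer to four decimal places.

-2.8145

Let m_i = s''(x_i). Step sizes h_i = 1, 1; slopes of the chords Δ_i = (y_(i+1) - y_i)/h_i = -7, 12.
  1·m_0 + 4·m_1 + 1·m_2 = 6(Δ_1 - Δ_0) = 114
Clamped end conditions give two more equations: 2h_0·m_0 + h_0·m_1 = 6(Δ_0 - s'(-1)) = -27 and h_1·m_1 + 2h_1·m_2 = 6(s'(1) - Δ_1) = -102.
Hence m_0 = -173/4, m_1 = 119/2, m_2 = -323/4.
On [-1, 0], s(x) = 4 - 5/2·(x + 1) - 173/8·(x + 1)² + 137/8·(x + 1)³.
With (x + 1) = 3/4: s(-1/4) = -1441/512.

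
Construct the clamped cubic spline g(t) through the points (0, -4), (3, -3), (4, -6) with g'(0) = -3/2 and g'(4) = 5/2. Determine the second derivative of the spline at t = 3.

Let m_i = g''(x_i). Step sizes h_i = 3, 1; slopes of the chords Δ_i = (y_(i+1) - y_i)/h_i = 1/3, -3.
  3·m_0 + 8·m_1 + 1·m_2 = 6(Δ_1 - Δ_0) = -20
Clamped end conditions give two more equations: 2h_0·m_0 + h_0·m_1 = 6(Δ_0 - g'(0)) = 11 and h_1·m_1 + 2h_1·m_2 = 6(g'(4) - Δ_1) = 33.
Solving: m_0 = 16/3, m_1 = -7, m_2 = 20.

-7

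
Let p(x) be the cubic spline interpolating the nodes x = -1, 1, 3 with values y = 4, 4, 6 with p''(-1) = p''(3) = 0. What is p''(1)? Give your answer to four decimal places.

With M_i denoting the second derivative at x_i, h_i = 2, 2, and Δ_i = (y_(i+1) − y_i)/h_i = 0, 1:
  2·M_0 + 8·M_1 + 2·M_2 = 6(Δ_1 - Δ_0) = 6
Natural end conditions: M_0 = M_2 = 0.
Hence M_0 = 0, M_1 = 3/4, M_2 = 0.

0.7500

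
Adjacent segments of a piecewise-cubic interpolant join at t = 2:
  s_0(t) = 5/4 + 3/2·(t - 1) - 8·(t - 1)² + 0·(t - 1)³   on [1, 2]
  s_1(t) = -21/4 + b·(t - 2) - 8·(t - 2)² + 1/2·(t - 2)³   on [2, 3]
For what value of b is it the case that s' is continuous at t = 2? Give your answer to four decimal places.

-14.5000

s_0'(t) = 3/2 - 16·(t - 1) + 0·(t - 1)², so s_0'(2) = -29/2. On the right, s_1'(2) = b, so b = -29/2.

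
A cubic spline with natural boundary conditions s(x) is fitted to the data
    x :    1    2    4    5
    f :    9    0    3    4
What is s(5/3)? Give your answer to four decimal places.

2.2593

Write M_i for s''(x_i). With h_i = 1, 2, 1 and divided differences Δ_i = -9, 3/2, 1, the continuity of s' gives the tridiagonal system
  1·M_0 + 6·M_1 + 2·M_2 = 6(Δ_1 - Δ_0) = 63
  2·M_1 + 6·M_2 + 1·M_3 = 6(Δ_2 - Δ_1) = -3
Natural end conditions: M_0 = M_3 = 0.
Forward elimination and back-substitution give M_0 = 0, M_1 = 12, M_2 = -9/2, M_3 = 0.
On [1, 2], s(x) = 9 - 11·(x - 1) + 0·(x - 1)² + 2·(x - 1)³.
With (x - 1) = 2/3: s(5/3) = 61/27.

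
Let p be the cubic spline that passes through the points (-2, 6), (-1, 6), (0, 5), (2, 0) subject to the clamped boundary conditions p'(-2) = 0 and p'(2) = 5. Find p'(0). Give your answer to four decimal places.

Write σ_i for p''(x_i). With h_i = 1, 1, 2 and divided differences Δ_i = 0, -1, -5/2, the continuity of p' gives the tridiagonal system
  1·σ_0 + 4·σ_1 + 1·σ_2 = 6(Δ_1 - Δ_0) = -6
  1·σ_1 + 6·σ_2 + 2·σ_3 = 6(Δ_2 - Δ_1) = -9
Clamped end conditions give two more equations: 2h_0·σ_0 + h_0·σ_1 = 6(Δ_0 - p'(-2)) = 0 and h_2·σ_2 + 2h_2·σ_3 = 6(p'(2) - Δ_2) = 45.
Forward elimination and back-substitution give σ_0 = -1/22, σ_1 = 1/11, σ_2 = -139/22, σ_3 = 317/22.
On [0, 2], p'(t) = b_2 + 2c_2·t + 3d_2·t² with b_2 = Δ_2 - h_2(2σ_2 + σ_3)/6 = -34/11, c_2 = σ_2/2 = -139/44, d_2 = (σ_3 - σ_2)/(6h_2) = 19/11. So p'(0) = -34/11.

-3.0909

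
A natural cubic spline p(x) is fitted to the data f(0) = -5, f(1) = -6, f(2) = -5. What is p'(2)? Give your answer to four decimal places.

1.5000

Let M_i = p''(x_i). Step sizes h_i = 1, 1; slopes of the chords Δ_i = (y_(i+1) - y_i)/h_i = -1, 1.
  1·M_0 + 4·M_1 + 1·M_2 = 6(Δ_1 - Δ_0) = 12
Natural end conditions: M_0 = M_2 = 0.
Hence M_0 = 0, M_1 = 3, M_2 = 0.
On [1, 2], p'(x) = b_1 + 2c_1·(x - 1) + 3d_1·(x - 1)² with b_1 = Δ_1 - h_1(2M_1 + M_2)/6 = 0, c_1 = M_1/2 = 3/2, d_1 = (M_2 - M_1)/(6h_1) = -1/2. So p'(2) = 3/2.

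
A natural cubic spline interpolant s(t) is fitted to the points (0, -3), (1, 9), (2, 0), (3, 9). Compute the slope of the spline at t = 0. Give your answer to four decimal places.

With M_i denoting the second derivative at x_i, h_i = 1, 1, 1, and Δ_i = (y_(i+1) − y_i)/h_i = 12, -9, 9:
  1·M_0 + 4·M_1 + 1·M_2 = 6(Δ_1 - Δ_0) = -126
  1·M_1 + 4·M_2 + 1·M_3 = 6(Δ_2 - Δ_1) = 108
Natural end conditions: M_0 = M_3 = 0.
Solving the tridiagonal system: M_0 = 0, M_1 = -204/5, M_2 = 186/5, M_3 = 0.
On [0, 1], s'(t) = b_0 + 2c_0·t + 3d_0·t² with b_0 = Δ_0 - h_0(2M_0 + M_1)/6 = 94/5, c_0 = M_0/2 = 0, d_0 = (M_1 - M_0)/(6h_0) = -34/5. So s'(0) = 94/5.

18.8000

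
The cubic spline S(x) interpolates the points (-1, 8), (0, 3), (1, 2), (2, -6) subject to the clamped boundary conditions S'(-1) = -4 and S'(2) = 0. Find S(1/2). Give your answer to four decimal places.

3.0417

With m_i denoting the second derivative at x_i, h_i = 1, 1, 1, and Δ_i = (y_(i+1) − y_i)/h_i = -5, -1, -8:
  1·m_0 + 4·m_1 + 1·m_2 = 6(Δ_1 - Δ_0) = 24
  1·m_1 + 4·m_2 + 1·m_3 = 6(Δ_2 - Δ_1) = -42
Clamped end conditions give two more equations: 2h_0·m_0 + h_0·m_1 = 6(Δ_0 - S'(-1)) = -6 and h_2·m_2 + 2h_2·m_3 = 6(S'(2) - Δ_2) = 48.
Forward elimination and back-substitution give m_0 = -152/15, m_1 = 214/15, m_2 = -344/15, m_3 = 532/15.
On [0, 1], S(x) = 3 - 29/15·x + 107/15·x² - 31/5·x³.
With x = 1/2: S(1/2) = 73/24.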